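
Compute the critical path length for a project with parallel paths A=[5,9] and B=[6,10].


Path A: 5 + 9 = 14
Path B: 6 + 10 = 16
Critical path = longest = max(14, 16)
= 16 (Path B)


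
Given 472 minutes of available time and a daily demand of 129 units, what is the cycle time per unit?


Cycle time = available time / demand
= 472 / 129
= 3.66 min/unit


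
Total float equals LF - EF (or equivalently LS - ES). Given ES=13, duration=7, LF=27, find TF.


EF = ES + duration = 13 + 7 = 20
LS = LF - duration = 27 - 7 = 20
Total Float = LF - EF = 27 - 20
(or LS - ES = 20 - 13)
= 7


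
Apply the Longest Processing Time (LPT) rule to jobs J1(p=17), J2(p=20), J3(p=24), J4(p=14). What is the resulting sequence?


LPT: sort by longest processing time first
  J3: p=24
  J2: p=20
  J1: p=17
  J4: p=14
Order: J3 → J2 → J1 → J4


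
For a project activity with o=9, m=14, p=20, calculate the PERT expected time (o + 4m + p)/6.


te = (o + 4m + p) / 6
= (9 + 4×14 + 20) / 6
= (9 + 56 + 20) / 6
= 85 / 6
= 14.17


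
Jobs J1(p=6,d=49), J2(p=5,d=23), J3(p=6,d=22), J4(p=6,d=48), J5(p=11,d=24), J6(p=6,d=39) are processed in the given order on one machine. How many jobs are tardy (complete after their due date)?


Completion vs due date:
  J1: C=6, d=49 → on time
  J2: C=11, d=23 → on time
  J3: C=17, d=22 → on time
  J4: C=23, d=48 → on time
  J5: C=34, d=24 → TARDY
  J6: C=40, d=39 → TARDY
Tardy jobs: J5, J6
Count = 2


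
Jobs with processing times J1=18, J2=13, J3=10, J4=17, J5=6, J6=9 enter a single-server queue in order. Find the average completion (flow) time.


Completion times:
  J1: completes at 18
  J2: completes at 31
  J3: completes at 41
  J4: completes at 58
  J5: completes at 64
  J6: completes at 73
Sum = 285
Average = 285/6
= 47.50


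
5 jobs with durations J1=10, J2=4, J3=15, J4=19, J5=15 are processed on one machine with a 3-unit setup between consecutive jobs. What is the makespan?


Makespan = Σ processing + (n-1) × setup
= (10 + 4 + 15 + 19 + 15) + (5-1)×3
= 63 + 12
= 75 time units


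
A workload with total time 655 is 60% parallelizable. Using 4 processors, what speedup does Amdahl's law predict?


Amdahl's law: T_p = T × ((1-p) + p/N)
= 655 × ((1-0.6) + 0.6/4)
= 655 × (0.40 + 0.1500)
= 655 × 0.5500
= 360.25
Speedup = 655/360.25
= 1.82×


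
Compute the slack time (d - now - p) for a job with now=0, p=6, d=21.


Slack = due - current_time - processing
= 21 - 0 - 6
= 15


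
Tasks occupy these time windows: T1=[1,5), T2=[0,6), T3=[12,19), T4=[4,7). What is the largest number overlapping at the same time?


Check each time point for overlaps:
  t=4: 3 tasks active (T1, T2, T4)
Max concurrent = 3


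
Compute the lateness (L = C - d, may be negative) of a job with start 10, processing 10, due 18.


Completion = 10 + 10 = 20
Lateness = C - d = 20 - 18
= 2


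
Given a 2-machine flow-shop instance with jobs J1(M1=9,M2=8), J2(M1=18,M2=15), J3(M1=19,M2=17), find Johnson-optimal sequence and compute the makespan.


Johnson's rule:
Group 1 (M1≤M2, sort by M1): []
Group 2 (M1>M2, sort desc M2): ['J3', 'J2', 'J1']
Sequence: J3 → J2 → J1
Makespan calculation:
  J3: M1 done=19, M2 done=36
  J2: M1 done=37, M2 done=52
  J1: M1 done=46, M2 done=60
= Sequence: J3 → J2 → J1, Makespan: 60


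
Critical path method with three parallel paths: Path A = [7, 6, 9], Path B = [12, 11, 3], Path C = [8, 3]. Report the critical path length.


Path A: 7 + 6 + 9 = 22
Path B: 12 + 11 + 3 = 26
Path C: 8 + 3 = 11
Critical path = longest = max(22, 26, 11)
= 26 (Path B)


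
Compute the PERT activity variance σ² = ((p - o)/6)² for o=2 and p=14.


σ² = ((p - o) / 6)² = (p - o)² / 36
= (14 - 2)² / 36
= 12² / 36
= 144 / 36
= 4.0000


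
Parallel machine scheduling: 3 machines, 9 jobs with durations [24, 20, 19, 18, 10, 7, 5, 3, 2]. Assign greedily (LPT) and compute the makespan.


Jobs (LPT sorted): [24, 20, 19, 18, 10, 7, 5, 3, 2]
Machines: 3
  J=24 → Machine 1 (load: 0+24=24)
  J=20 → Machine 2 (load: 0+20=20)
  J=19 → Machine 3 (load: 0+19=19)
  J=18 → Machine 3 (load: 19+18=37)
  J=10 → Machine 2 (load: 20+10=30)
  J=7 → Machine 1 (load: 24+7=31)
  J=5 → Machine 2 (load: 30+5=35)
  J=3 → Machine 1 (load: 31+3=34)
  J=2 → Machine 1 (load: 34+2=36)
Machine loads: [36, 35, 37]
Makespan = max = 37 time units


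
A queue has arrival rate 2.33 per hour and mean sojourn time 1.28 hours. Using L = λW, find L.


Little's law: L = λ × W
= 2.33 × 1.28
= 2.98


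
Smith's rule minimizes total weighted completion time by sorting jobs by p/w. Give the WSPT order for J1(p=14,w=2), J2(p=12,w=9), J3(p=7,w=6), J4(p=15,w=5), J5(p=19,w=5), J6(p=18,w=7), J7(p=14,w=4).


WSPT (Smith's rule): sort by p/w ascending
  J3: p/w = 7/6 = 1.167
  J2: p/w = 12/9 = 1.333
  J6: p/w = 18/7 = 2.571
  J4: p/w = 15/5 = 3.000
  J7: p/w = 14/4 = 3.500
  J5: p/w = 19/5 = 3.800
  J1: p/w = 14/2 = 7.000
Order: J3 → J2 → J6 → J4 → J7 → J5 → J1


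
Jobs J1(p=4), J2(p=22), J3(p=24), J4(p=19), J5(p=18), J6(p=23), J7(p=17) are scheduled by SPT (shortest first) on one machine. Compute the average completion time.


SPT order: J1 → J7 → J5 → J4 → J2 → J6 → J3
Completion times:
  J1: C=4
  J7: C=21
  J5: C=39
  J4: C=58
  J2: C=80
  J6: C=103
  J3: C=127
Sum = 432, n = 7
Mean flow = 432/7
= 61.71


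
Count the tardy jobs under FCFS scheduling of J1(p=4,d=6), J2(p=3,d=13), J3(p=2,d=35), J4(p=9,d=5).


Completion vs due date:
  J1: C=4, d=6 → on time
  J2: C=7, d=13 → on time
  J3: C=9, d=35 → on time
  J4: C=18, d=5 → TARDY
Tardy jobs: J4
Count = 1


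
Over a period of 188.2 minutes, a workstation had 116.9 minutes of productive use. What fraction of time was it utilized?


Utilization = busy / total × 100
= 116.9 / 188.2 × 100
= 62.1%


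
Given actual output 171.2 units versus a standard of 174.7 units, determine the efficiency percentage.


Efficiency = (actual / standard) × 100
= (171.2 / 174.7) × 100
= 98.0%


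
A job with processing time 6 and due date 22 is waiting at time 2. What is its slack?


Slack = due - current_time - processing
= 22 - 2 - 6
= 14


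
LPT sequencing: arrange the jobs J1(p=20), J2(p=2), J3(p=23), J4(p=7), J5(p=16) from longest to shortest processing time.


LPT: sort by longest processing time first
  J3: p=23
  J1: p=20
  J5: p=16
  J4: p=7
  J2: p=2
Order: J3 → J1 → J5 → J4 → J2


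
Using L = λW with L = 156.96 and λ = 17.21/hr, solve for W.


Little's law: L = λW → W = L / λ
= 156.96 / 17.21
= 9.12 hours


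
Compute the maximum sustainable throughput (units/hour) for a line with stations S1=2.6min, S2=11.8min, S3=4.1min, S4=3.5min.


Bottleneck = longest station time
Station times: [2.6, 11.8, 4.1, 3.5]
Max = 11.8 min
Rate = 60 / 11.8
= 5.08 units/hour (bottleneck: 11.8min)


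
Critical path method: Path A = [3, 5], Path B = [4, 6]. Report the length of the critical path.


Path A: 3 + 5 = 8
Path B: 4 + 6 = 10
Critical path = longest = max(8, 10)
= 10 (Path B)


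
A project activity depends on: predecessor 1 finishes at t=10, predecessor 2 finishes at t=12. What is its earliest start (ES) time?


ES = max of all predecessor completion times
Predecessors: [10, 12]
ES = max(10, 12)
= 12


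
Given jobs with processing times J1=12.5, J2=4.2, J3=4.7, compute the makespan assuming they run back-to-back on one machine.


Sequential makespan: sum all processing times
= 12.5 + 4.2 + 4.7
= 21.4 time units


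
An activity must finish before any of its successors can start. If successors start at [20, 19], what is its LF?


LF = min of all successor start times
Successors start at: [20, 19]
LF = min(20, 19)
= 19


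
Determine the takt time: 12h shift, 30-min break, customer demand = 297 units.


Available = 12×60 - 30 = 690 min
Takt time = 690 / 297
= 2.32 min/unit


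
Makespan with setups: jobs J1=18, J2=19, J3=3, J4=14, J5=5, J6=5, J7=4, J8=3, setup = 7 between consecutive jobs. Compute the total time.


Makespan = Σ processing + (n-1) × setup
= (18 + 19 + 3 + 14 + 5 + 5 + 4 + 3) + (8-1)×7
= 71 + 49
= 120 time units


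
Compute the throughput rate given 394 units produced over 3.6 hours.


Throughput = units / time
= 394 / 3.6
= 109.4 units/hour


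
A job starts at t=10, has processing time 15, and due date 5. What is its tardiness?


Completion = start + processing = 10 + 15 = 25
Tardiness = max(0, C - d) = max(0, 25 - 5)
= max(0, 20)
= 20


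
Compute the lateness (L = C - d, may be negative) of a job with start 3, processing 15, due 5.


Completion = 3 + 15 = 18
Lateness = C - d = 18 - 5
= 13


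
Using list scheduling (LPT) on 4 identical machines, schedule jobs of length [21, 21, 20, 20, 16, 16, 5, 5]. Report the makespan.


Jobs (LPT sorted): [21, 21, 20, 20, 16, 16, 5, 5]
Machines: 4
  J=21 → Machine 1 (load: 0+21=21)
  J=21 → Machine 2 (load: 0+21=21)
  J=20 → Machine 3 (load: 0+20=20)
  J=20 → Machine 4 (load: 0+20=20)
  J=16 → Machine 3 (load: 20+16=36)
  J=16 → Machine 4 (load: 20+16=36)
  J=5 → Machine 1 (load: 21+5=26)
  J=5 → Machine 2 (load: 21+5=26)
Machine loads: [26, 26, 36, 36]
Makespan = max = 36 time units


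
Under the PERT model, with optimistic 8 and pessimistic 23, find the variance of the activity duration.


σ² = ((p - o) / 6)² = (p - o)² / 36
= (23 - 8)² / 36
= 15² / 36
= 225 / 36
= 6.2500


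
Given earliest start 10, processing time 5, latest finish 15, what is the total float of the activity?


EF = ES + duration = 10 + 5 = 15
LS = LF - duration = 15 - 5 = 10
Total Float = LF - EF = 15 - 15
(or LS - ES = 10 - 10)
= 0


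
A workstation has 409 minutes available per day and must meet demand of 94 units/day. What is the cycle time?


Cycle time = available time / demand
= 409 / 94
= 4.35 min/unit


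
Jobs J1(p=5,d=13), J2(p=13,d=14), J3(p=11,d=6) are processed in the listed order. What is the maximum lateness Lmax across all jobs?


Lateness per job (L = C - d):
  J1: C=5, d=13, L=-8
  J2: C=18, d=14, L=4
  J3: C=29, d=6, L=23
Lmax = max(-8, 4, 23)
= 23


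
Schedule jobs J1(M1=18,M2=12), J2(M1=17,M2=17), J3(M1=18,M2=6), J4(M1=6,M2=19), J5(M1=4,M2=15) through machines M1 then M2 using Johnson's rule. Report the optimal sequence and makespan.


Johnson's rule:
Group 1 (M1≤M2, sort by M1): ['J5', 'J4', 'J2']
Group 2 (M1>M2, sort desc M2): ['J1', 'J3']
Sequence: J5 → J4 → J2 → J1 → J3
Makespan calculation:
  J5: M1 done=4, M2 done=19
  J4: M1 done=10, M2 done=38
  J2: M1 done=27, M2 done=55
  J1: M1 done=45, M2 done=67
  J3: M1 done=63, M2 done=73
= Sequence: J5 → J4 → J2 → J1 → J3, Makespan: 73


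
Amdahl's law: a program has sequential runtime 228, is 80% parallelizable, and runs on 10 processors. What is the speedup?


Amdahl's law: T_p = T × ((1-p) + p/N)
= 228 × ((1-0.8) + 0.8/10)
= 228 × (0.20 + 0.0800)
= 228 × 0.2800
= 63.84
Speedup = 228/63.84
= 3.57×


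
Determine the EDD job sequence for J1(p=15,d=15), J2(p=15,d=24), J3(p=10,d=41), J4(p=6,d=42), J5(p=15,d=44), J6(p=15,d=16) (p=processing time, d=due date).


EDD: sort by earliest due date
  J1: d=15, p=15
  J6: d=16, p=15
  J2: d=24, p=15
  J3: d=41, p=10
  J4: d=42, p=6
  J5: d=44, p=15
Order: J1 → J6 → J2 → J3 → J4 → J5


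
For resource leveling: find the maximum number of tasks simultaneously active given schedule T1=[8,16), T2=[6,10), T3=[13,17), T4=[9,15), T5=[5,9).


Check each time point for overlaps:
  t=8: 3 tasks active (T1, T2, T5)
Max concurrent = 3


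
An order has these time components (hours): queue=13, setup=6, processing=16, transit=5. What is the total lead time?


Lead time = queue + setup + processing + transit
= 13 + 6 + 16 + 5
= 40 hours


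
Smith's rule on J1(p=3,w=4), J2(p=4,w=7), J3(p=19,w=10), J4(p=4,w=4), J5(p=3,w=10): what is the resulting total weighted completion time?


WSPT order (by p/w): J5 → J2 → J1 → J4 → J3
  J5: C=3, w·C=10×3=30
  J2: C=7, w·C=7×7=49
  J1: C=10, w·C=4×10=40
  J4: C=14, w·C=4×14=56
  J3: C=33, w·C=10×33=330
Σ w·C = 505
= 505


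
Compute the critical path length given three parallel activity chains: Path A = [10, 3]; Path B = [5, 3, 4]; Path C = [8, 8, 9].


Path A: 10 + 3 = 13
Path B: 5 + 3 + 4 = 12
Path C: 8 + 8 + 9 = 25
Critical path = longest = max(13, 12, 25)
= 25 (Path C)


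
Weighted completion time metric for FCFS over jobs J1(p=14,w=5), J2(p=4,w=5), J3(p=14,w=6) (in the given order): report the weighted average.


Completion times:
  J1: C=14, w×C=5×14=70
  J2: C=18, w×C=5×18=90
  J3: C=32, w×C=6×32=192
Sum w×C = 352
Sum w = 16
Weighted avg = 352/16
= 22.00


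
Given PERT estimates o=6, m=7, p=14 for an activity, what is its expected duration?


te = (o + 4m + p) / 6
= (6 + 4×7 + 14) / 6
= (6 + 28 + 14) / 6
= 48 / 6
= 8.00


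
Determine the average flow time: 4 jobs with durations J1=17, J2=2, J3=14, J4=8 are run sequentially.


Completion times:
  J1: completes at 17
  J2: completes at 19
  J3: completes at 33
  J4: completes at 41
Sum = 110
Average = 110/4
= 27.50


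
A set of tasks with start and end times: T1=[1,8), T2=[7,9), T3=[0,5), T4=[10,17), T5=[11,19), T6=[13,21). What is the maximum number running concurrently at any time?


Check each time point for overlaps:
  t=13: 3 tasks active (T4, T5, T6)
Max concurrent = 3


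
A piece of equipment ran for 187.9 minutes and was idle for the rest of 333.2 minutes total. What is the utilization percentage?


Utilization = busy / total × 100
= 187.9 / 333.2 × 100
= 56.4%


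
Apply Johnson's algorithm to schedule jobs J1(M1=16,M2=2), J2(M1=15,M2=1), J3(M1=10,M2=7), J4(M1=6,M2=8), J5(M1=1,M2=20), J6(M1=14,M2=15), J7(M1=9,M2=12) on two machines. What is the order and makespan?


Johnson's rule:
Group 1 (M1≤M2, sort by M1): ['J5', 'J4', 'J7', 'J6']
Group 2 (M1>M2, sort desc M2): ['J3', 'J1', 'J2']
Sequence: J5 → J4 → J7 → J6 → J3 → J1 → J2
Makespan calculation:
  J5: M1 done=1, M2 done=21
  J4: M1 done=7, M2 done=29
  J7: M1 done=16, M2 done=41
  J6: M1 done=30, M2 done=56
  J3: M1 done=40, M2 done=63
  J1: M1 done=56, M2 done=65
  J2: M1 done=71, M2 done=72
= Sequence: J5 → J4 → J7 → J6 → J3 → J1 → J2, Makespan: 72


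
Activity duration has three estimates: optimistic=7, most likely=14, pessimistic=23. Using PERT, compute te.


te = (o + 4m + p) / 6
= (7 + 4×14 + 23) / 6
= (7 + 56 + 23) / 6
= 86 / 6
= 14.33


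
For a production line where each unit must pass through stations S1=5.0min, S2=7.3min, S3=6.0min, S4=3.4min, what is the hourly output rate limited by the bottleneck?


Bottleneck = longest station time
Station times: [5.0, 7.3, 6.0, 3.4]
Max = 7.3 min
Rate = 60 / 7.3
= 8.22 units/hour (bottleneck: 7.3min)


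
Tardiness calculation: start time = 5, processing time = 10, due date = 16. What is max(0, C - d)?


Completion = start + processing = 5 + 10 = 15
Tardiness = max(0, C - d) = max(0, 15 - 16)
= max(0, -1)
= 0


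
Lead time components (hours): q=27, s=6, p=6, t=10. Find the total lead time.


Lead time = queue + setup + processing + transit
= 27 + 6 + 6 + 10
= 49 hours


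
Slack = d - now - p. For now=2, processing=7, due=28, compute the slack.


Slack = due - current_time - processing
= 28 - 2 - 7
= 19


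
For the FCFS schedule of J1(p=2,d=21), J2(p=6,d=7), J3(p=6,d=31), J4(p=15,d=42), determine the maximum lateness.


Lateness per job (L = C - d):
  J1: C=2, d=21, L=-19
  J2: C=8, d=7, L=1
  J3: C=14, d=31, L=-17
  J4: C=29, d=42, L=-13
Lmax = max(-19, 1, -17, -13)
= 1


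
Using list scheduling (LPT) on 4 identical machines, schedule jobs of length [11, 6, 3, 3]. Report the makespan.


Jobs (LPT sorted): [11, 6, 3, 3]
Machines: 4
  J=11 → Machine 1 (load: 0+11=11)
  J=6 → Machine 2 (load: 0+6=6)
  J=3 → Machine 3 (load: 0+3=3)
  J=3 → Machine 4 (load: 0+3=3)
Machine loads: [11, 6, 3, 3]
Makespan = max = 11 time units


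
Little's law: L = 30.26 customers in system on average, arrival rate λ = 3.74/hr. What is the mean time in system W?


Little's law: L = λW → W = L / λ
= 30.26 / 3.74
= 8.09 hours


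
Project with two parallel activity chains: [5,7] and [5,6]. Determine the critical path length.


Path A: 5 + 7 = 12
Path B: 5 + 6 = 11
Critical path = longest = max(12, 11)
= 12 (Path A)


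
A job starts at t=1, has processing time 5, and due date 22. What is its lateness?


Completion = 1 + 5 = 6
Lateness = C - d = 6 - 22
= -16


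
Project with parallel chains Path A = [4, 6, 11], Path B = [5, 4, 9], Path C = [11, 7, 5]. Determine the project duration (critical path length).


Path A: 4 + 6 + 11 = 21
Path B: 5 + 4 + 9 = 18
Path C: 11 + 7 + 5 = 23
Critical path = longest = max(21, 18, 23)
= 23 (Path C)


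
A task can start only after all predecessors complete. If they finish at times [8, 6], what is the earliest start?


ES = max of all predecessor completion times
Predecessors: [8, 6]
ES = max(8, 6)
= 8


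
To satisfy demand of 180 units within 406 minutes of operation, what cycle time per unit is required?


Cycle time = available time / demand
= 406 / 180
= 2.26 min/unit


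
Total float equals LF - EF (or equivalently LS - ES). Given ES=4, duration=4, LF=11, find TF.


EF = ES + duration = 4 + 4 = 8
LS = LF - duration = 11 - 4 = 7
Total Float = LF - EF = 11 - 8
(or LS - ES = 7 - 4)
= 3


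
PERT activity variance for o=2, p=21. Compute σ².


σ² = ((p - o) / 6)² = (p - o)² / 36
= (21 - 2)² / 36
= 19² / 36
= 361 / 36
= 10.0278


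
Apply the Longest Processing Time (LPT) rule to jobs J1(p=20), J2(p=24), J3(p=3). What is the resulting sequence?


LPT: sort by longest processing time first
  J2: p=24
  J1: p=20
  J3: p=3
Order: J2 → J1 → J3


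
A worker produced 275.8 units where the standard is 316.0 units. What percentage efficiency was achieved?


Efficiency = (actual / standard) × 100
= (275.8 / 316.0) × 100
= 87.3%


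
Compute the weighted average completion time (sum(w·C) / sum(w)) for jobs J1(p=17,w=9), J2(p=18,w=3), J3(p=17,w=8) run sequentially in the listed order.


Completion times:
  J1: C=17, w×C=9×17=153
  J2: C=35, w×C=3×35=105
  J3: C=52, w×C=8×52=416
Sum w×C = 674
Sum w = 20
Weighted avg = 674/20
= 33.70


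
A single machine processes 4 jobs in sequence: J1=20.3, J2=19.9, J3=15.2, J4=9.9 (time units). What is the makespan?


Sequential makespan: sum all processing times
= 20.3 + 19.9 + 15.2 + 9.9
= 65.3 time units


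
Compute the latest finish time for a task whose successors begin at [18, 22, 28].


LF = min of all successor start times
Successors start at: [18, 22, 28]
LF = min(18, 22, 28)
= 18


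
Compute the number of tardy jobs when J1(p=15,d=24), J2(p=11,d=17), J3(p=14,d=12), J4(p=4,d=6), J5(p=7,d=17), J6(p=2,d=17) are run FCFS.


Completion vs due date:
  J1: C=15, d=24 → on time
  J2: C=26, d=17 → TARDY
  J3: C=40, d=12 → TARDY
  J4: C=44, d=6 → TARDY
  J5: C=51, d=17 → TARDY
  J6: C=53, d=17 → TARDY
Tardy jobs: J2, J3, J4, J5, J6
Count = 5


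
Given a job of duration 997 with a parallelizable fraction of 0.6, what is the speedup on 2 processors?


Amdahl's law: T_p = T × ((1-p) + p/N)
= 997 × ((1-0.6) + 0.6/2)
= 997 × (0.40 + 0.3000)
= 997 × 0.7000
= 697.90
Speedup = 997/697.90
= 1.43×


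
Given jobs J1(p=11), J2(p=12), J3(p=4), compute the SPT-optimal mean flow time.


SPT order: J3 → J1 → J2
Completion times:
  J3: C=4
  J1: C=15
  J2: C=27
Sum = 46, n = 3
Mean flow = 46/3
= 15.33


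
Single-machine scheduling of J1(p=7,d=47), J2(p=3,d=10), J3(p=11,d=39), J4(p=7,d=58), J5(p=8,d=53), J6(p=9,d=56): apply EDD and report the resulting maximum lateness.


EDD order: J2 → J3 → J1 → J5 → J6 → J4
Completion and lateness:
  J2: C=3, d=10, L=3-10=-7
  J3: C=14, d=39, L=14-39=-25
  J1: C=21, d=47, L=21-47=-26
  J5: C=29, d=53, L=29-53=-24
  J6: C=38, d=56, L=38-56=-18
  J4: C=45, d=58, L=45-58=-13
Lmax = max(-7, -25, -26, -24, -18, -13)
= -7


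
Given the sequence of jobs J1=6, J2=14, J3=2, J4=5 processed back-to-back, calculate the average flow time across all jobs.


Completion times:
  J1: completes at 6
  J2: completes at 20
  J3: completes at 22
  J4: completes at 27
Sum = 75
Average = 75/4
= 18.75


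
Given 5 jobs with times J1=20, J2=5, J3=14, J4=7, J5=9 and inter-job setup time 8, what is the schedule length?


Makespan = Σ processing + (n-1) × setup
= (20 + 5 + 14 + 7 + 9) + (5-1)×8
= 55 + 32
= 87 time units


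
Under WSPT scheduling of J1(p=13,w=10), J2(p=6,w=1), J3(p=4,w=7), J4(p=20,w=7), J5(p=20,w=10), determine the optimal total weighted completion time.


WSPT order (by p/w): J3 → J1 → J5 → J4 → J2
  J3: C=4, w·C=7×4=28
  J1: C=17, w·C=10×17=170
  J5: C=37, w·C=10×37=370
  J4: C=57, w·C=7×57=399
  J2: C=63, w·C=1×63=63
Σ w·C = 1030
= 1030


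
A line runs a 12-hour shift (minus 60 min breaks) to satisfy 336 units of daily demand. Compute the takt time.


Available = 12×60 - 60 = 660 min
Takt time = 660 / 336
= 1.96 min/unit


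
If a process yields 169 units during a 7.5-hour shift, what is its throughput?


Throughput = units / time
= 169 / 7.5
= 22.5 units/hour


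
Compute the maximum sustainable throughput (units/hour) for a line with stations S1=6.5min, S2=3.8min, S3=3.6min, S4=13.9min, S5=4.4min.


Bottleneck = longest station time
Station times: [6.5, 3.8, 3.6, 13.9, 4.4]
Max = 13.9 min
Rate = 60 / 13.9
= 4.32 units/hour (bottleneck: 13.9min)


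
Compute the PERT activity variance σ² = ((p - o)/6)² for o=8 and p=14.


σ² = ((p - o) / 6)² = (p - o)² / 36
= (14 - 8)² / 36
= 6² / 36
= 36 / 36
= 1.0000


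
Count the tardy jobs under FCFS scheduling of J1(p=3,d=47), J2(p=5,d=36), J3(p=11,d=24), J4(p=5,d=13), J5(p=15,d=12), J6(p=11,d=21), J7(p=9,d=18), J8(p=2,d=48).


Completion vs due date:
  J1: C=3, d=47 → on time
  J2: C=8, d=36 → on time
  J3: C=19, d=24 → on time
  J4: C=24, d=13 → TARDY
  J5: C=39, d=12 → TARDY
  J6: C=50, d=21 → TARDY
  J7: C=59, d=18 → TARDY
  J8: C=61, d=48 → TARDY
Tardy jobs: J4, J5, J6, J7, J8
Count = 5


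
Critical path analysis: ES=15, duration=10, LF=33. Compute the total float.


EF = ES + duration = 15 + 10 = 25
LS = LF - duration = 33 - 10 = 23
Total Float = LF - EF = 33 - 25
(or LS - ES = 23 - 15)
= 8


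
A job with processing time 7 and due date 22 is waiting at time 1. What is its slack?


Slack = due - current_time - processing
= 22 - 1 - 7
= 14


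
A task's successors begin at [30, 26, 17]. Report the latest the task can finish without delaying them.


LF = min of all successor start times
Successors start at: [30, 26, 17]
LF = min(30, 26, 17)
= 17


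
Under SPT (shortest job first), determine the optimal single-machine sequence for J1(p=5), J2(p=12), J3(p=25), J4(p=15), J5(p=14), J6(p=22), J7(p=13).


SPT: sort by shortest processing time
  J1: p=5
  J2: p=12
  J7: p=13
  J5: p=14
  J4: p=15
  J6: p=22
  J3: p=25
Order: J1 → J2 → J7 → J5 → J4 → J6 → J3


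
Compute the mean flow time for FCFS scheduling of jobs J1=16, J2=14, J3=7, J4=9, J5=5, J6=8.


Completion times:
  J1: completes at 16
  J2: completes at 30
  J3: completes at 37
  J4: completes at 46
  J5: completes at 51
  J6: completes at 59
Sum = 239
Average = 239/6
= 39.83


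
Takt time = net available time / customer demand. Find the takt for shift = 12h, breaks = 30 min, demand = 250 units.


Available = 12×60 - 30 = 690 min
Takt time = 690 / 250
= 2.76 min/unit


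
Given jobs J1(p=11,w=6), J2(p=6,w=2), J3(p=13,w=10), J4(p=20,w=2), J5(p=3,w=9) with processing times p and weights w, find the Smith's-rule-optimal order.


WSPT (Smith's rule): sort by p/w ascending
  J5: p/w = 3/9 = 0.333
  J3: p/w = 13/10 = 1.300
  J1: p/w = 11/6 = 1.833
  J2: p/w = 6/2 = 3.000
  J4: p/w = 20/2 = 10.000
Order: J5 → J3 → J1 → J2 → J4


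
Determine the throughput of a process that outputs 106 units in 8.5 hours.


Throughput = units / time
= 106 / 8.5
= 12.5 units/hour


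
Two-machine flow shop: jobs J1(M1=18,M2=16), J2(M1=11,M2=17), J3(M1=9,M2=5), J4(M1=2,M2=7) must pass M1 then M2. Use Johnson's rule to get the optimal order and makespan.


Johnson's rule:
Group 1 (M1≤M2, sort by M1): ['J4', 'J2']
Group 2 (M1>M2, sort desc M2): ['J1', 'J3']
Sequence: J4 → J2 → J1 → J3
Makespan calculation:
  J4: M1 done=2, M2 done=9
  J2: M1 done=13, M2 done=30
  J1: M1 done=31, M2 done=47
  J3: M1 done=40, M2 done=52
= Sequence: J4 → J2 → J1 → J3, Makespan: 52


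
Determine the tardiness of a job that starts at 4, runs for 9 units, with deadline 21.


Completion = start + processing = 4 + 9 = 13
Tardiness = max(0, C - d) = max(0, 13 - 21)
= max(0, -8)
= 0


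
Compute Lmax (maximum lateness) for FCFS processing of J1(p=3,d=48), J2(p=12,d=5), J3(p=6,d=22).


Lateness per job (L = C - d):
  J1: C=3, d=48, L=-45
  J2: C=15, d=5, L=10
  J3: C=21, d=22, L=-1
Lmax = max(-45, 10, -1)
= 10


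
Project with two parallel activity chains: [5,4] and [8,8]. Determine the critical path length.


Path A: 5 + 4 = 9
Path B: 8 + 8 = 16
Critical path = longest = max(9, 16)
= 16 (Path B)


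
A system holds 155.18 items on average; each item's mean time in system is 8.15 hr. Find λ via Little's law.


Little's law: L = λW → λ = L / W
= 155.18 / 8.15
= 19.04 per hour


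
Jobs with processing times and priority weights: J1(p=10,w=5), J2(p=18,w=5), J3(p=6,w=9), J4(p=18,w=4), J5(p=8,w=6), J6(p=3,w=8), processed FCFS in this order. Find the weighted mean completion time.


Completion times:
  J1: C=10, w×C=5×10=50
  J2: C=28, w×C=5×28=140
  J3: C=34, w×C=9×34=306
  J4: C=52, w×C=4×52=208
  J5: C=60, w×C=6×60=360
  J6: C=63, w×C=8×63=504
Sum w×C = 1568
Sum w = 37
Weighted avg = 1568/37
= 42.38


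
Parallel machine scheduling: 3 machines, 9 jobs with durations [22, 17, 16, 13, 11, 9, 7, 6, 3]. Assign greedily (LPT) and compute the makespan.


Jobs (LPT sorted): [22, 17, 16, 13, 11, 9, 7, 6, 3]
Machines: 3
  J=22 → Machine 1 (load: 0+22=22)
  J=17 → Machine 2 (load: 0+17=17)
  J=16 → Machine 3 (load: 0+16=16)
  J=13 → Machine 3 (load: 16+13=29)
  J=11 → Machine 2 (load: 17+11=28)
  J=9 → Machine 1 (load: 22+9=31)
  J=7 → Machine 2 (load: 28+7=35)
  J=6 → Machine 3 (load: 29+6=35)
  J=3 → Machine 1 (load: 31+3=34)
Machine loads: [34, 35, 35]
Makespan = max = 35 time units


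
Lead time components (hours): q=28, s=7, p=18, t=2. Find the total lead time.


Lead time = queue + setup + processing + transit
= 28 + 7 + 18 + 2
= 55 hours


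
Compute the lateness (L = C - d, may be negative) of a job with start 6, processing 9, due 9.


Completion = 6 + 9 = 15
Lateness = C - d = 15 - 9
= 6


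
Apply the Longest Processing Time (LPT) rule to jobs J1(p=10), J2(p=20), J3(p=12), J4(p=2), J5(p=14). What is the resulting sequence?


LPT: sort by longest processing time first
  J2: p=20
  J5: p=14
  J3: p=12
  J1: p=10
  J4: p=2
Order: J2 → J5 → J3 → J1 → J4


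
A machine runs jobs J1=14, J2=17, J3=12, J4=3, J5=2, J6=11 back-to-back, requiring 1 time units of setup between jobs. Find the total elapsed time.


Makespan = Σ processing + (n-1) × setup
= (14 + 17 + 12 + 3 + 2 + 11) + (6-1)×1
= 59 + 5
= 64 time units


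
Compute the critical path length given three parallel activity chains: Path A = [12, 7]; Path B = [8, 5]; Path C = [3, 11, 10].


Path A: 12 + 7 = 19
Path B: 8 + 5 = 13
Path C: 3 + 11 + 10 = 24
Critical path = longest = max(19, 13, 24)
= 24 (Path C)


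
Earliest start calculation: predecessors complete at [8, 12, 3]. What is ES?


ES = max of all predecessor completion times
Predecessors: [8, 12, 3]
ES = max(8, 12, 3)
= 12


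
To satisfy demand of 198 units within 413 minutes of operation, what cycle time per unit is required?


Cycle time = available time / demand
= 413 / 198
= 2.09 min/unit


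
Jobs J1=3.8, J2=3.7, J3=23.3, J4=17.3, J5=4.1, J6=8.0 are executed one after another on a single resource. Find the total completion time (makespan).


Sequential makespan: sum all processing times
= 3.8 + 3.7 + 23.3 + 17.3 + 4.1 + 8.0
= 60.2 time units


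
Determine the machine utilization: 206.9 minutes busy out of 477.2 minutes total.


Utilization = busy / total × 100
= 206.9 / 477.2 × 100
= 43.4%


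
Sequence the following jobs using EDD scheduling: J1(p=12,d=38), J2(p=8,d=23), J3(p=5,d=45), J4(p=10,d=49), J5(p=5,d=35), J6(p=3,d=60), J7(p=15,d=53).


EDD: sort by earliest due date
  J2: d=23, p=8
  J5: d=35, p=5
  J1: d=38, p=12
  J3: d=45, p=5
  J4: d=49, p=10
  J7: d=53, p=15
  J6: d=60, p=3
Order: J2 → J5 → J1 → J3 → J4 → J7 → J6


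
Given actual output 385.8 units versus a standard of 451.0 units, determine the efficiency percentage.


Efficiency = (actual / standard) × 100
= (385.8 / 451.0) × 100
= 85.5%


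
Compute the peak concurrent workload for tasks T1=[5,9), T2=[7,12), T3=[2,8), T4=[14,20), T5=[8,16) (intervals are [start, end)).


Check each time point for overlaps:
  t=7: 3 tasks active (T1, T2, T3)
Max concurrent = 3


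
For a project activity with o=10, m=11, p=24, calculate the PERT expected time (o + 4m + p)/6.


te = (o + 4m + p) / 6
= (10 + 4×11 + 24) / 6
= (10 + 44 + 24) / 6
= 78 / 6
= 13.00


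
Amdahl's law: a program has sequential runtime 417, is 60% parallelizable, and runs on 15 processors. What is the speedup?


Amdahl's law: T_p = T × ((1-p) + p/N)
= 417 × ((1-0.6) + 0.6/15)
= 417 × (0.40 + 0.0400)
= 417 × 0.4400
= 183.48
Speedup = 417/183.48
= 2.27×


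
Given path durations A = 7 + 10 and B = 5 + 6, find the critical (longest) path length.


Path A: 7 + 10 = 17
Path B: 5 + 6 = 11
Critical path = longest = max(17, 11)
= 17 (Path A)


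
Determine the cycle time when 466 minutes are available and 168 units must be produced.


Cycle time = available time / demand
= 466 / 168
= 2.77 min/unit


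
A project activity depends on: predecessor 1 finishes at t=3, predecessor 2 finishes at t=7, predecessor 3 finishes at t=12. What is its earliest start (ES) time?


ES = max of all predecessor completion times
Predecessors: [3, 7, 12]
ES = max(3, 7, 12)
= 12


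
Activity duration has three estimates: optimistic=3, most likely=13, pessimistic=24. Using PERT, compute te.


te = (o + 4m + p) / 6
= (3 + 4×13 + 24) / 6
= (3 + 52 + 24) / 6
= 79 / 6
= 13.17


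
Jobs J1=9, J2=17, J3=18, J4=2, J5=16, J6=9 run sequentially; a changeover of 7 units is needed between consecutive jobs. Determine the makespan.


Makespan = Σ processing + (n-1) × setup
= (9 + 17 + 18 + 2 + 16 + 9) + (6-1)×7
= 71 + 35
= 106 time units


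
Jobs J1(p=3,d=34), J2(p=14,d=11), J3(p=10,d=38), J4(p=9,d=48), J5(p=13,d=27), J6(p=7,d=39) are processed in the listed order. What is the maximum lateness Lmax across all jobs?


Lateness per job (L = C - d):
  J1: C=3, d=34, L=-31
  J2: C=17, d=11, L=6
  J3: C=27, d=38, L=-11
  J4: C=36, d=48, L=-12
  J5: C=49, d=27, L=22
  J6: C=56, d=39, L=17
Lmax = max(-31, 6, -11, -12, 22, 17)
= 22


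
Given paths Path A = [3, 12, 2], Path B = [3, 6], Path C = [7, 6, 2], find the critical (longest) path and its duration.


Path A: 3 + 12 + 2 = 17
Path B: 3 + 6 = 9
Path C: 7 + 6 + 2 = 15
Critical path = longest = max(17, 9, 15)
= 17 (Path A)


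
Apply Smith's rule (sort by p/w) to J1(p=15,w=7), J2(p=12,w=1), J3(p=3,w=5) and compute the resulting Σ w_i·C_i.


WSPT order (by p/w): J3 → J1 → J2
  J3: C=3, w·C=5×3=15
  J1: C=18, w·C=7×18=126
  J2: C=30, w·C=1×30=30
Σ w·C = 171
= 171


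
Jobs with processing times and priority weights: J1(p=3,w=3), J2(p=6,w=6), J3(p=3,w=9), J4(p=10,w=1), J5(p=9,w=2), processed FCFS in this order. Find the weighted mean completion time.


Completion times:
  J1: C=3, w×C=3×3=9
  J2: C=9, w×C=6×9=54
  J3: C=12, w×C=9×12=108
  J4: C=22, w×C=1×22=22
  J5: C=31, w×C=2×31=62
Sum w×C = 255
Sum w = 21
Weighted avg = 255/21
= 12.14


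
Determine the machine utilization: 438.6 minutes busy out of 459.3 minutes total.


Utilization = busy / total × 100
= 438.6 / 459.3 × 100
= 95.5%


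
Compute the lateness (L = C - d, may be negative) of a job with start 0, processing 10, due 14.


Completion = 0 + 10 = 10
Lateness = C - d = 10 - 14
= -4


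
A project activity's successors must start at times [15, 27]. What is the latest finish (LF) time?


LF = min of all successor start times
Successors start at: [15, 27]
LF = min(15, 27)
= 15


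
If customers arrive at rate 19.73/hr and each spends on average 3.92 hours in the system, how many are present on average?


Little's law: L = λ × W
= 19.73 × 3.92
= 77.34


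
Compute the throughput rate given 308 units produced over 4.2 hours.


Throughput = units / time
= 308 / 4.2
= 73.3 units/hour


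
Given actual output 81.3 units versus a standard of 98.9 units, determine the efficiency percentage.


Efficiency = (actual / standard) × 100
= (81.3 / 98.9) × 100
= 82.2%


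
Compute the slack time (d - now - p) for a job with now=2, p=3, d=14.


Slack = due - current_time - processing
= 14 - 2 - 3
= 9


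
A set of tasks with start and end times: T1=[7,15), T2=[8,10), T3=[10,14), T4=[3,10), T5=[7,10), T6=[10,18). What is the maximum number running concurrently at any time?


Check each time point for overlaps:
  t=8: 4 tasks active (T1, T2, T4, T5)
Max concurrent = 4


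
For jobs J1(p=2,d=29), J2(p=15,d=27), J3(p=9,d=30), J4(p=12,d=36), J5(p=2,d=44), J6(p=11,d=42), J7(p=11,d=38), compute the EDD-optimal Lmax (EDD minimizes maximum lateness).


EDD order: J2 → J1 → J3 → J4 → J7 → J6 → J5
Completion and lateness:
  J2: C=15, d=27, L=15-27=-12
  J1: C=17, d=29, L=17-29=-12
  J3: C=26, d=30, L=26-30=-4
  J4: C=38, d=36, L=38-36=2
  J7: C=49, d=38, L=49-38=11
  J6: C=60, d=42, L=60-42=18
  J5: C=62, d=44, L=62-44=18
Lmax = max(-12, -12, -4, 2, 11, 18, 18)
= 18


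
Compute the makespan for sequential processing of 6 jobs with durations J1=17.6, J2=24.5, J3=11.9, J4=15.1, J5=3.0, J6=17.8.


Sequential makespan: sum all processing times
= 17.6 + 24.5 + 11.9 + 15.1 + 3.0 + 17.8
= 89.9 time units


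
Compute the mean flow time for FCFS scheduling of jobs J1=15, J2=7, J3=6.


Completion times:
  J1: completes at 15
  J2: completes at 22
  J3: completes at 28
Sum = 65
Average = 65/3
= 21.67


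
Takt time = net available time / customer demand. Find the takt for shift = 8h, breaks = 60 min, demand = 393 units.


Available = 8×60 - 60 = 420 min
Takt time = 420 / 393
= 1.07 min/unit


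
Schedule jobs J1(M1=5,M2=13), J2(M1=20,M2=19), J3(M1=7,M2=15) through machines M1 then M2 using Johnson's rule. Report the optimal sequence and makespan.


Johnson's rule:
Group 1 (M1≤M2, sort by M1): ['J1', 'J3']
Group 2 (M1>M2, sort desc M2): ['J2']
Sequence: J1 → J3 → J2
Makespan calculation:
  J1: M1 done=5, M2 done=18
  J3: M1 done=12, M2 done=33
  J2: M1 done=32, M2 done=52
= Sequence: J1 → J3 → J2, Makespan: 52


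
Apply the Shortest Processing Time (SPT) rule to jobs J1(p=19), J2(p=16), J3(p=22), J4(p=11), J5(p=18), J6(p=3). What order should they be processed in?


SPT: sort by shortest processing time
  J6: p=3
  J4: p=11
  J2: p=16
  J5: p=18
  J1: p=19
  J3: p=22
Order: J6 → J4 → J2 → J5 → J1 → J3


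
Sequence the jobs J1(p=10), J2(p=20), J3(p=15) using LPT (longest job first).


LPT: sort by longest processing time first
  J2: p=20
  J3: p=15
  J1: p=10
Order: J2 → J3 → J1


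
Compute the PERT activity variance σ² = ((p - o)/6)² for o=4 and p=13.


σ² = ((p - o) / 6)² = (p - o)² / 36
= (13 - 4)² / 36
= 9² / 36
= 81 / 36
= 2.2500


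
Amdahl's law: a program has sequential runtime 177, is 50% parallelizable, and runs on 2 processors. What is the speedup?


Amdahl's law: T_p = T × ((1-p) + p/N)
= 177 × ((1-0.5) + 0.5/2)
= 177 × (0.50 + 0.2500)
= 177 × 0.7500
= 132.75
Speedup = 177/132.75
= 1.33×


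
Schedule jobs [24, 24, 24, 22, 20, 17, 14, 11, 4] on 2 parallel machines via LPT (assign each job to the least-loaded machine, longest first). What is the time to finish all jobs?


Jobs (LPT sorted): [24, 24, 24, 22, 20, 17, 14, 11, 4]
Machines: 2
  J=24 → Machine 1 (load: 0+24=24)
  J=24 → Machine 2 (load: 0+24=24)
  J=24 → Machine 1 (load: 24+24=48)
  J=22 → Machine 2 (load: 24+22=46)
  J=20 → Machine 2 (load: 46+20=66)
  J=17 → Machine 1 (load: 48+17=65)
  J=14 → Machine 1 (load: 65+14=79)
  J=11 → Machine 2 (load: 66+11=77)
  J=4 → Machine 2 (load: 77+4=81)
Machine loads: [79, 81]
Makespan = max = 81 time units


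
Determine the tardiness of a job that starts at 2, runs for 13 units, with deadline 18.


Completion = start + processing = 2 + 13 = 15
Tardiness = max(0, C - d) = max(0, 15 - 18)
= max(0, -3)
= 0


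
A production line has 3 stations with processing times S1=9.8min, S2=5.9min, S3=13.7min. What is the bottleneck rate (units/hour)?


Bottleneck = longest station time
Station times: [9.8, 5.9, 13.7]
Max = 13.7 min
Rate = 60 / 13.7
= 4.38 units/hour (bottleneck: 13.7min)


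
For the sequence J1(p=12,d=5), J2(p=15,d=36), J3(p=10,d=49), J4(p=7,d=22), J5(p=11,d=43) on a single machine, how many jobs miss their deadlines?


Completion vs due date:
  J1: C=12, d=5 → TARDY
  J2: C=27, d=36 → on time
  J3: C=37, d=49 → on time
  J4: C=44, d=22 → TARDY
  J5: C=55, d=43 → TARDY
Tardy jobs: J1, J4, J5
Count = 3


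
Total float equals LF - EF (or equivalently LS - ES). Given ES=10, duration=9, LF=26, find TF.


EF = ES + duration = 10 + 9 = 19
LS = LF - duration = 26 - 9 = 17
Total Float = LF - EF = 26 - 19
(or LS - ES = 17 - 10)
= 7


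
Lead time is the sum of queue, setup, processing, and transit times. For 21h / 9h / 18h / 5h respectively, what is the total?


Lead time = queue + setup + processing + transit
= 21 + 9 + 18 + 5
= 53 hours


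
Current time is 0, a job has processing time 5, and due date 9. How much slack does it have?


Slack = due - current_time - processing
= 9 - 0 - 5
= 4


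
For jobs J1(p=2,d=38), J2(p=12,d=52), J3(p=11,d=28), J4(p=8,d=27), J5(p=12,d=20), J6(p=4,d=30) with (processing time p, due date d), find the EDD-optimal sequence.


EDD: sort by earliest due date
  J5: d=20, p=12
  J4: d=27, p=8
  J3: d=28, p=11
  J6: d=30, p=4
  J1: d=38, p=2
  J2: d=52, p=12
Order: J5 → J4 → J3 → J6 → J1 → J2


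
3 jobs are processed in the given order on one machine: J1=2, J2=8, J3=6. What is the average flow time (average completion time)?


Completion times:
  J1: completes at 2
  J2: completes at 10
  J3: completes at 16
Sum = 28
Average = 28/3
= 9.33


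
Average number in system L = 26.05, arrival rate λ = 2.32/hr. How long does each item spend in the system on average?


Little's law: L = λW → W = L / λ
= 26.05 / 2.32
= 11.23 hours


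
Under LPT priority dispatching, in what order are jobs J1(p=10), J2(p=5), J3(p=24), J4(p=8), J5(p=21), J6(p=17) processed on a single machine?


LPT: sort by longest processing time first
  J3: p=24
  J5: p=21
  J6: p=17
  J1: p=10
  J4: p=8
  J2: p=5
Order: J3 → J5 → J6 → J1 → J4 → J2


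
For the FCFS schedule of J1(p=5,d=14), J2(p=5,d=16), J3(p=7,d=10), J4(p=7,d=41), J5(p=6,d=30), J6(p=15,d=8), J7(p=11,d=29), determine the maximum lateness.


Lateness per job (L = C - d):
  J1: C=5, d=14, L=-9
  J2: C=10, d=16, L=-6
  J3: C=17, d=10, L=7
  J4: C=24, d=41, L=-17
  J5: C=30, d=30, L=0
  J6: C=45, d=8, L=37
  J7: C=56, d=29, L=27
Lmax = max(-9, -6, 7, -17, 0, 37, 27)
= 37
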